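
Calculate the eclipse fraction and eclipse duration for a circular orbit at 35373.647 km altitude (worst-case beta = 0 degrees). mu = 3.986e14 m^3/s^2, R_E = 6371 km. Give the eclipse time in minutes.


r = 41744.6470 km
T = 1414.6896 min
Eclipse fraction = arcsin(R_E/r)/pi = arcsin(6371.0000/41744.6470)/pi
= arcsin(0.1526184)/pi = 0.04877053
Eclipse duration = 0.04877053 * 1414.6896 = 68.9952 min

68.9952 minutes


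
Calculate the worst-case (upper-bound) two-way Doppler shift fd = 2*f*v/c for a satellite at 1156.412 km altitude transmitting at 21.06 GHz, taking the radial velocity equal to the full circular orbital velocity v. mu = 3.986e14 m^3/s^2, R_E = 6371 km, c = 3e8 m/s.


r = 7.527412e+06 m
v = sqrt(mu/r) = 7276.8899 m/s (worst-case radial velocity)
f = 21.06 GHz = 2.106e+10 Hz
fd = 2*f*v/c = 2*2.106e+10*7276.8899/3.0e+08
fd = 1.0216753e+06 Hz

1.0217e+06 Hz


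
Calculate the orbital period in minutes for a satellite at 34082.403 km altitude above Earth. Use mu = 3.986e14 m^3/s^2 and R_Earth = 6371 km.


r = 40453.4030 km = 4.0453403e+07 m
T = 2*pi*sqrt(r^3/mu) = 2*pi*sqrt(6.6201097e+22 / 3.986e14)
T = 80973.6680 s = 1349.5611 min

1349.5611 minutes


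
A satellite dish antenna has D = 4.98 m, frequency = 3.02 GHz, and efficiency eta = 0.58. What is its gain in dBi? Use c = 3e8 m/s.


lambda = c/f = 3e8 / 3.02e+09 = 0.09933775 m
G = eta*(pi*D/lambda)^2 = 0.58*(pi*4.98/0.09933775)^2
G = 14386.5878 (linear)
G = 10*log10(14386.5878) = 41.5796 dBi

41.5796 dBi


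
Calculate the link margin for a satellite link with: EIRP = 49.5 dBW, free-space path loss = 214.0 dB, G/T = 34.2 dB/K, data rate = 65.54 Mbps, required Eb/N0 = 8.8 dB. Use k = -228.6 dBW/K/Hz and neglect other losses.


C/N0 = EIRP - FSPL + G/T - k = 49.5 - 214.0 + 34.2 - (-228.6)
C/N0 = 98.3000 dB-Hz
R_b = 65.54 Mbps = 6.554e+07 bps -> 10*log10(R_b) = 78.1651 dB-Hz
Eb/N0 = C/N0 - 10*log10(R_b) = 98.3000 - 78.1651 = 20.1349 dB
Margin = Eb/N0 - Eb/N0_req = 20.1349 - 8.8 = 11.3349 dB (link closes)

11.3349 dB


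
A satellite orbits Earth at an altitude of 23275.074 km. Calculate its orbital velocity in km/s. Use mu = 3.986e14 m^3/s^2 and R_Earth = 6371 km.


r = R_E + alt = 6371.0 + 23275.074 = 29646.0740 km = 2.9646074e+07 m
v = sqrt(mu/r) = sqrt(3.986e14 / 2.9646074e+07) = 3666.7817 m/s = 3.6668 km/s

3.6668 km/s


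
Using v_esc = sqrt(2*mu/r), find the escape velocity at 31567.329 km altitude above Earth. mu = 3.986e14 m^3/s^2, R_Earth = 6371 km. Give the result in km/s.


r = 6371.0 + 31567.329 = 37938.3290 km = 3.7938329e+07 m
v_esc = sqrt(2*mu/r) = sqrt(2*3.986e14 / 3.7938329e+07)
v_esc = 4583.9993 m/s = 4.5840 km/s

4.5840 km/s


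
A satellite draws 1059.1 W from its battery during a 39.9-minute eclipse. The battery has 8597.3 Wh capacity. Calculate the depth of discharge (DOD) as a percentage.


E_used = P * t / 60 = 1059.1 * 39.9 / 60 = 704.3015 Wh
DOD = E_used / E_total * 100 = 704.3015 / 8597.3 * 100
DOD = 8.1921 %

8.1921 %


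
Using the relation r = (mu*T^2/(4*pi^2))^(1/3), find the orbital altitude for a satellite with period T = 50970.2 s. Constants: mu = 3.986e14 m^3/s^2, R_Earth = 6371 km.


T = 50970.2 s
r = (mu*T^2/(4*pi^2))^(1/3) = (3.986e14 * 50970.2^2 / (4*pi^2))^(1/3)
r = 2.9712332e+07 m = 29712.3324 km
alt = r - R_E = 29712.3324 - 6371 = 23341.3324 km

23341.3324 km


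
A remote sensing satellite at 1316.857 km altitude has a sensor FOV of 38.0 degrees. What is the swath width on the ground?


FOV = 38.0 deg = 0.6632251 rad
swath = 2 * alt * tan(FOV/2) = 2 * 1316.857 * tan(0.3316126)
swath = 2 * 1316.857 * 0.3443276
swath = 906.8605 km

906.8605 km


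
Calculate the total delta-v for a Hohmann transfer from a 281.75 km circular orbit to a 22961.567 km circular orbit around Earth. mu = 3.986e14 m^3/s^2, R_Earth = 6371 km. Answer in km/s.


r1 = 6652.7500 km = 6.65275e+06 m
r2 = 29332.5670 km = 2.9332567e+07 m
dv1 = sqrt(mu/r1)*(sqrt(2*r2/(r1+r2)) - 1) = 2142.6679 m/s
dv2 = sqrt(mu/r2)*(1 - sqrt(2*r1/(r1+r2))) = 1444.7846 m/s
total dv = |dv1| + |dv2| = 2142.6679 + 1444.7846 = 3587.4525 m/s = 3.5875 km/s

3.5875 km/s


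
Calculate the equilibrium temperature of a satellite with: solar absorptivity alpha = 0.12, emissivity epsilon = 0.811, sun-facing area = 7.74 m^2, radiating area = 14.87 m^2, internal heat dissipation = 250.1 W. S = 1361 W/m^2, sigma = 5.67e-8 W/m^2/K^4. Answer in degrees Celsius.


Numerator = alpha*S*A_sun + Q_int = 0.12*1361*7.74 + 250.1 = 1514.1968 W
Denominator = eps*sigma*A_rad = 0.811*5.67e-8*14.87 = 6.8377762e-07 W/K^4
T^4 = 2.214458e+09 K^4
T = 216.9286 K = -56.2214 C

-56.2214 degrees Celsius


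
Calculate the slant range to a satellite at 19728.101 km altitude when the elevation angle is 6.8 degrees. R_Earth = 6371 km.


h = 19728.101 km, el = 6.8 deg
d = -R_E*sin(el) + sqrt((R_E*sin(el))^2 + 2*R_E*h + h^2)
d = -6371.0000*sin(0.1186824) + sqrt((6371.0000*0.118404)^2 + 2*6371.0000*19728.101 + 19728.101^2)
d = 24566.4397 km

24566.4397 km


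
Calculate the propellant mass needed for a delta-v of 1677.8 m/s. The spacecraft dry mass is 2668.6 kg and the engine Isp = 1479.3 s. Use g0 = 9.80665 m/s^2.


ve = Isp * g0 = 1479.3 * 9.80665 = 14506.977345 m/s
mass ratio = exp(dv/ve) = exp(1677.8/14506.977345) = 1.12260816
m_prop = m_dry * (mr - 1) = 2668.6 * (1.12260816 - 1)
m_prop = 327.1921 kg

327.1921 kg


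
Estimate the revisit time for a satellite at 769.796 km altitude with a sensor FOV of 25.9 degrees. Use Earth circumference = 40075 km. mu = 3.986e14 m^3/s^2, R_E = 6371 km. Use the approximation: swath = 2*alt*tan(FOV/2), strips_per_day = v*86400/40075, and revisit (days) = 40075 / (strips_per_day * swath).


swath = 2*769.796*tan(0.2260201) = 354.0279 km
v = sqrt(mu/r) = 7471.2855 m/s = 7.4713 km/s
strips/day = v*86400/40075 = 7.4713*86400/40075 = 16.1078
coverage/day = strips * swath = 16.1078 * 354.0279 = 5702.6024 km
revisit = 40075 / 5702.6024 = 7.0275 days

7.0275 days


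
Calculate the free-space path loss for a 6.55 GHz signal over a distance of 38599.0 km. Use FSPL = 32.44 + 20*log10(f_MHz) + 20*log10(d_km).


f = 6.55 GHz = 6550.0000 MHz
d = 38599.0 km
FSPL = 32.44 + 20*log10(6550.0000) + 20*log10(38599.0)
FSPL = 32.44 + 76.3248 + 91.7315
FSPL = 200.4963 dB

200.4963 dB


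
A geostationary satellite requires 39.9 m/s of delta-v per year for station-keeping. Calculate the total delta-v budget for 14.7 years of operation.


dV = rate * years = 39.9 * 14.7
dV = 586.5300 m/s

586.5300 m/s


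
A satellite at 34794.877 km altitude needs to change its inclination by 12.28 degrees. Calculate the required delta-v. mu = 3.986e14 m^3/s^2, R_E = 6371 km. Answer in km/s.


r = 41165.8770 km = 4.1165877e+07 m
V = sqrt(mu/r) = 3111.7161 m/s
di = 12.28 deg = 0.2143264 rad
dV = 2*V*sin(di/2) = 2*3111.7161*sin(0.1071632)
dV = 665.6472 m/s = 0.6656472 km/s

0.6656 km/s


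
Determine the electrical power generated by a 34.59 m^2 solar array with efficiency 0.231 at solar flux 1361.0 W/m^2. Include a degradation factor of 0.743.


P = area * eta * S * degradation
P = 34.59 * 0.231 * 1361.0 * 0.743
P = 8079.9650 W

8079.9650 W


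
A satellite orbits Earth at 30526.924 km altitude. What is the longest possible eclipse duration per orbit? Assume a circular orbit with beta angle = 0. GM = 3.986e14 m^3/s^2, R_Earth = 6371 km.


r = 36897.9240 km
T = 1175.6089 min
Eclipse fraction = arcsin(R_E/r)/pi = arcsin(6371.0000/36897.9240)/pi
= arcsin(0.1726655)/pi = 0.05523798
Eclipse duration = 0.05523798 * 1175.6089 = 64.9383 min

64.9383 minutes


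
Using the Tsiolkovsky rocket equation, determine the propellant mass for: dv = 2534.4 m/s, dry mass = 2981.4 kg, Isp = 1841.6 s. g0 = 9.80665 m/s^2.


ve = Isp * g0 = 1841.6 * 9.80665 = 18059.926640 m/s
mass ratio = exp(dv/ve) = exp(2534.4/18059.926640) = 1.15065667
m_prop = m_dry * (mr - 1) = 2981.4 * (1.15065667 - 1)
m_prop = 449.1678 kg

449.1678 kg


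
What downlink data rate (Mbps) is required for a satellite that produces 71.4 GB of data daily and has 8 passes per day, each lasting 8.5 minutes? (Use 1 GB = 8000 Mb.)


total contact time = 8 * 8.5 * 60 = 4080.0000 s
data = 71.4 GB = 571200.0000 Mb
rate = 571200.0000 / 4080.0000 = 140.0000 Mbps

140.0000 Mbps


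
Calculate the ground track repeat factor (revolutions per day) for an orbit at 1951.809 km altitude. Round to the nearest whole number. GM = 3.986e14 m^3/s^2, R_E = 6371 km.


r = 8.322809e+06 m
T = 2*pi*sqrt(r^3/mu) = 7556.4204 s = 125.9403 min
revs/day = 1440 / 125.9403 = 11.4340
Rounded: 11 revolutions per day

11 revolutions per day


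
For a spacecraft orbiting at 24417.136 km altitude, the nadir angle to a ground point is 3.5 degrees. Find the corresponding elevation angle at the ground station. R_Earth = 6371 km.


r = R_E + alt = 30788.1360 km
Law of sines in the satellite / Earth-center / ground-point triangle:
  sin(nadir)/R_E = sin(90 + el)/r  =>  cos(el) = (r/R_E)*sin(nadir)
cos(el) = (30788.1360 / 6371.0000) * sin(3.5 deg) = 0.2950197
el = arccos(0.2950197) = 72.8413 deg
(Earth-central angle = 90 - nadir - el = 13.6587 deg)

72.8413 degrees


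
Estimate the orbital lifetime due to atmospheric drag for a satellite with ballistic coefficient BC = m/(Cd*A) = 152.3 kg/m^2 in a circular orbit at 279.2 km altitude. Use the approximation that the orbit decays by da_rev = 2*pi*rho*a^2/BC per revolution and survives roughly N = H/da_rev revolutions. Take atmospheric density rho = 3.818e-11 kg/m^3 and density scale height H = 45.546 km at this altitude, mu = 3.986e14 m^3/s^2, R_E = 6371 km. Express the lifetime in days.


a = R_E + alt = 6650.2000 km = 6.6502e+06 m
da_rev = 2*pi*rho*a^2/BC = 2*pi*3.818e-11*(6.6502e+06)^2/152.3 = 69.660294 m per revolution
N = H/da_rev = 45546.0000 m / 69.660294 m = 653.8301 revolutions
P = 2*pi*sqrt(a^3/mu) = 5397.1350 s
lifetime = N*P = 653.8301 * 5397.1350 = 3.5288096e+06 s = 40.8427 days

40.8427 days


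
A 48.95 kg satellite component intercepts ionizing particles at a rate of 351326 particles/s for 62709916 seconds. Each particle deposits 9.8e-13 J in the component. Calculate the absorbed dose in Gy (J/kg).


Total energy deposited = rate * time * E_per
  = 351326 * 62709916 * 9.8e-13 = 21.5910 J
Dose = E_total / mass = 21.5910 / 48.95
Dose = 0.4410826 Gy

0.4411 Gy


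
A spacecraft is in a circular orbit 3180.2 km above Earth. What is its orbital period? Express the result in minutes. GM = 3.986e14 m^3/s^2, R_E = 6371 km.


r = 9551.2000 km = 9.5512e+06 m
T = 2*pi*sqrt(r^3/mu) = 2*pi*sqrt(8.7131225e+20 / 3.986e14)
T = 9289.6239 s = 154.8271 min

154.8271 minutes


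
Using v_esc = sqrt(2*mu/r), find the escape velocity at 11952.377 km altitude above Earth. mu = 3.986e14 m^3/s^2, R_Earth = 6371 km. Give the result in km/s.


r = 6371.0 + 11952.377 = 18323.3770 km = 1.8323377e+07 m
v_esc = sqrt(2*mu/r) = sqrt(2*3.986e14 / 1.8323377e+07)
v_esc = 6596.0036 m/s = 6.5960 km/s

6.5960 km/s


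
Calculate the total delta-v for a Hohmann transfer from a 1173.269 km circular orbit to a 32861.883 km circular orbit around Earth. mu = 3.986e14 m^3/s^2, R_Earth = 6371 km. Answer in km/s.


r1 = 7544.2690 km = 7.544269e+06 m
r2 = 39232.8830 km = 3.9232883e+07 m
dv1 = sqrt(mu/r1)*(sqrt(2*r2/(r1+r2)) - 1) = 2145.4415 m/s
dv2 = sqrt(mu/r2)*(1 - sqrt(2*r1/(r1+r2))) = 1377.1525 m/s
total dv = |dv1| + |dv2| = 2145.4415 + 1377.1525 = 3522.5940 m/s = 3.5226 km/s

3.5226 km/s


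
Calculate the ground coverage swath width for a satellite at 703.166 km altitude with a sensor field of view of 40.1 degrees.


FOV = 40.1 deg = 0.699877 rad
swath = 2 * alt * tan(FOV/2) = 2 * 703.166 * tan(0.3499385)
swath = 2 * 703.166 * 0.3649588
swath = 513.2533 km

513.2533 km


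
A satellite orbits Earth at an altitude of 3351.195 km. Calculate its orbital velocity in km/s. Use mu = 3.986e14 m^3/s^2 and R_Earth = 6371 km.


r = R_E + alt = 6371.0 + 3351.195 = 9722.1950 km = 9.722195e+06 m
v = sqrt(mu/r) = sqrt(3.986e14 / 9.722195e+06) = 6403.0440 m/s = 6.4030 km/s

6.4030 km/s


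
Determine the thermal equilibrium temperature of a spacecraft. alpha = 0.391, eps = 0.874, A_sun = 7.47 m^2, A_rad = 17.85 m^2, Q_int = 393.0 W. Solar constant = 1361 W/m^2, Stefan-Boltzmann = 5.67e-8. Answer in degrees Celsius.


Numerator = alpha*S*A_sun + Q_int = 0.391*1361*7.47 + 393.0 = 4368.1680 W
Denominator = eps*sigma*A_rad = 0.874*5.67e-8*17.85 = 8.8457103e-07 W/K^4
T^4 = 4.9381766e+09 K^4
T = 265.0890 K = -8.0610 C

-8.0610 degrees Celsius


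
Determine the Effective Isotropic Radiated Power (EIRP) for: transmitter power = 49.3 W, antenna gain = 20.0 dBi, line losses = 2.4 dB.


Pt = 49.3 W = 16.9285 dBW
EIRP = Pt_dBW + Gt - losses = 16.9285 + 20.0 - 2.4 = 34.5285 dBW

34.5285 dBW


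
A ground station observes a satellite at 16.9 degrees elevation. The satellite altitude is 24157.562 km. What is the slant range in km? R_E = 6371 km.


h = 24157.562 km, el = 16.9 deg
d = -R_E*sin(el) + sqrt((R_E*sin(el))^2 + 2*R_E*h + h^2)
d = -6371.0000*sin(0.2949606) + sqrt((6371.0000*0.2907022)^2 + 2*6371.0000*24157.562 + 24157.562^2)
d = 28061.7057 km

28061.7057 km


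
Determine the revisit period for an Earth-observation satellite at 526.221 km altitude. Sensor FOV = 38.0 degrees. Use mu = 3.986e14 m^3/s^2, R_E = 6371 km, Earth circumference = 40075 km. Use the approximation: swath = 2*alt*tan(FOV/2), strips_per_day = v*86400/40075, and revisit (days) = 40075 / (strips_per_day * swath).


swath = 2*526.221*tan(0.3316126) = 362.3848 km
v = sqrt(mu/r) = 7602.0650 m/s = 7.6021 km/s
strips/day = v*86400/40075 = 7.6021*86400/40075 = 16.3897
coverage/day = strips * swath = 16.3897 * 362.3848 = 5939.3896 km
revisit = 40075 / 5939.3896 = 6.7473 days

6.7473 days


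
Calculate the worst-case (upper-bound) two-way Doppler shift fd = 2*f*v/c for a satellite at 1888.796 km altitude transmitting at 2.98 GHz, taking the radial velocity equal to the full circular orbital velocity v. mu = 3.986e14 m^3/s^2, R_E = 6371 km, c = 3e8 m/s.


r = 8.259796e+06 m
v = sqrt(mu/r) = 6946.7871 m/s (worst-case radial velocity)
f = 2.98 GHz = 2.98e+09 Hz
fd = 2*f*v/c = 2*2.98e+09*6946.7871/3.0e+08
fd = 138009.5029 Hz

138009.5029 Hz


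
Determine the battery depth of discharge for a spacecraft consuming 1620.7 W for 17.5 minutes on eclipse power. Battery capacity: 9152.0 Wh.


E_used = P * t / 60 = 1620.7 * 17.5 / 60 = 472.7042 Wh
DOD = E_used / E_total * 100 = 472.7042 / 9152.0 * 100
DOD = 5.1650 %

5.1650 %


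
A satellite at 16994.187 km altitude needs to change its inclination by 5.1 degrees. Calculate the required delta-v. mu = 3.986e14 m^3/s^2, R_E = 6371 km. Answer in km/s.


r = 23365.1870 km = 2.3365187e+07 m
V = sqrt(mu/r) = 4130.3230 m/s
di = 5.1 deg = 0.08901179 rad
dV = 2*V*sin(di/2) = 2*4130.3230*sin(0.0445059)
dV = 367.5261 m/s = 0.3675261 km/s

0.3675 km/s


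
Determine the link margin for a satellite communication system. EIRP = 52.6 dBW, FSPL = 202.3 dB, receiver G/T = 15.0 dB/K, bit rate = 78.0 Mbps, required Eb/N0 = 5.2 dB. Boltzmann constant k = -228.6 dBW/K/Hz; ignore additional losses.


C/N0 = EIRP - FSPL + G/T - k = 52.6 - 202.3 + 15.0 - (-228.6)
C/N0 = 93.9000 dB-Hz
R_b = 78.0 Mbps = 7.8e+07 bps -> 10*log10(R_b) = 78.9209 dB-Hz
Eb/N0 = C/N0 - 10*log10(R_b) = 93.9000 - 78.9209 = 14.9791 dB
Margin = Eb/N0 - Eb/N0_req = 14.9791 - 5.2 = 9.7791 dB (link closes)

9.7791 dB


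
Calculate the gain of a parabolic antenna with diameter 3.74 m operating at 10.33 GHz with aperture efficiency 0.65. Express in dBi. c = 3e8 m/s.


lambda = c/f = 3e8 / 1.033e+10 = 0.02904163 m
G = eta*(pi*D/lambda)^2 = 0.65*(pi*3.74/0.02904163)^2
G = 106393.3393 (linear)
G = 10*log10(106393.3393) = 50.2691 dBi

50.2691 dBi


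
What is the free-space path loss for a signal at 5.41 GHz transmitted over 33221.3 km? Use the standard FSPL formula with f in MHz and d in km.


f = 5.41 GHz = 5410.0000 MHz
d = 33221.3 km
FSPL = 32.44 + 20*log10(5410.0000) + 20*log10(33221.3)
FSPL = 32.44 + 74.6639 + 90.4283
FSPL = 197.5323 dB

197.5323 dB


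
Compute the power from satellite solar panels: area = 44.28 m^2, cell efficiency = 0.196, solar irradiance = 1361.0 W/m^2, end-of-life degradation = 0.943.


P = area * eta * S * degradation
P = 44.28 * 0.196 * 1361.0 * 0.943
P = 11138.6742 W

11138.6742 W


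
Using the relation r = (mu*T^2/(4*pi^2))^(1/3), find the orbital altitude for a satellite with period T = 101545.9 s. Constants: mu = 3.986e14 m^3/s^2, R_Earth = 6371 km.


T = 101545.9 s
r = (mu*T^2/(4*pi^2))^(1/3) = (3.986e14 * 101545.9^2 / (4*pi^2))^(1/3)
r = 4.7043625e+07 m = 47043.6252 km
alt = r - R_E = 47043.6252 - 6371 = 40672.6252 km

40672.6252 km


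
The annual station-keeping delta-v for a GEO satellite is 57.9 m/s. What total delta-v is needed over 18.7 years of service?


dV = rate * years = 57.9 * 18.7
dV = 1082.7300 m/s

1082.7300 m/s


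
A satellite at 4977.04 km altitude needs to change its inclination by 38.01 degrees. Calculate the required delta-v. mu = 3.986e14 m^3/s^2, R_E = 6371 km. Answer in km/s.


r = 11348.0400 km = 1.134804e+07 m
V = sqrt(mu/r) = 5926.6355 m/s
di = 38.01 deg = 0.6633996 rad
dV = 2*V*sin(di/2) = 2*5926.6355*sin(0.3316998)
dV = 3860.0256 m/s = 3.8600 km/s

3.8600 km/s


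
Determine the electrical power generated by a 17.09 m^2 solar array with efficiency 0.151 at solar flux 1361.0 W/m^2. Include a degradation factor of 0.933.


P = area * eta * S * degradation
P = 17.09 * 0.151 * 1361.0 * 0.933
P = 3276.8667 W

3276.8667 W


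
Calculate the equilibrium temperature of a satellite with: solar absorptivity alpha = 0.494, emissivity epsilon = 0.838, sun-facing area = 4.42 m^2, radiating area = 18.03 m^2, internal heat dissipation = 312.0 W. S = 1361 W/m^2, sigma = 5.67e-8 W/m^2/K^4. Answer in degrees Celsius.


Numerator = alpha*S*A_sun + Q_int = 0.494*1361*4.42 + 312.0 = 3283.7163 W
Denominator = eps*sigma*A_rad = 0.838*5.67e-8*18.03 = 8.5668824e-07 W/K^4
T^4 = 3.8330353e+09 K^4
T = 248.8202 K = -24.3298 C

-24.3298 degrees Celsius


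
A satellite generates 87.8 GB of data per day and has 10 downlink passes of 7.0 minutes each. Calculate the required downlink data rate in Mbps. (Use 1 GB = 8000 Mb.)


total contact time = 10 * 7.0 * 60 = 4200.0000 s
data = 87.8 GB = 702400.0000 Mb
rate = 702400.0000 / 4200.0000 = 167.2381 Mbps

167.2381 Mbps


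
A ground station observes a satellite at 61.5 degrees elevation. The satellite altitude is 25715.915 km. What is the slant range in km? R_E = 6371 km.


h = 25715.915 km, el = 61.5 deg
d = -R_E*sin(el) + sqrt((R_E*sin(el))^2 + 2*R_E*h + h^2)
d = -6371.0000*sin(1.0734) + sqrt((6371.0000*0.8788171)^2 + 2*6371.0000*25715.915 + 25715.915^2)
d = 26343.6397 km

26343.6397 km


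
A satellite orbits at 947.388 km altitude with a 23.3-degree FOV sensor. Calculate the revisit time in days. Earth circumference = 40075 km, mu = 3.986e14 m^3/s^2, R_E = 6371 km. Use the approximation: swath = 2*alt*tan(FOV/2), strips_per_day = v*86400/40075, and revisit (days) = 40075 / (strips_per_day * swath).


swath = 2*947.388*tan(0.2033309) = 390.6651 km
v = sqrt(mu/r) = 7380.0777 m/s = 7.3801 km/s
strips/day = v*86400/40075 = 7.3801*86400/40075 = 15.9111
coverage/day = strips * swath = 15.9111 * 390.6651 = 6215.9255 km
revisit = 40075 / 6215.9255 = 6.4471 days

6.4471 days


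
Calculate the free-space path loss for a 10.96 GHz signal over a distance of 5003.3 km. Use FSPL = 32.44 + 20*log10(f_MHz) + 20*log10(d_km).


f = 10.96 GHz = 10960.0000 MHz
d = 5003.3 km
FSPL = 32.44 + 20*log10(10960.0000) + 20*log10(5003.3)
FSPL = 32.44 + 80.7962 + 73.9851
FSPL = 187.2213 dB

187.2213 dB


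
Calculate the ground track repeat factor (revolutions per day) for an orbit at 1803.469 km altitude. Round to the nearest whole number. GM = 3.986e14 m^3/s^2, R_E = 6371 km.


r = 8.174469e+06 m
T = 2*pi*sqrt(r^3/mu) = 7355.3027 s = 122.5884 min
revs/day = 1440 / 122.5884 = 11.7466
Rounded: 12 revolutions per day

12 revolutions per day


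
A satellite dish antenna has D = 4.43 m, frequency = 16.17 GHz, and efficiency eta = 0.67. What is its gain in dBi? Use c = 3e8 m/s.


lambda = c/f = 3e8 / 1.617e+10 = 0.01855288 m
G = eta*(pi*D/lambda)^2 = 0.67*(pi*4.43/0.01855288)^2
G = 377015.7825 (linear)
G = 10*log10(377015.7825) = 55.7636 dBi

55.7636 dBi


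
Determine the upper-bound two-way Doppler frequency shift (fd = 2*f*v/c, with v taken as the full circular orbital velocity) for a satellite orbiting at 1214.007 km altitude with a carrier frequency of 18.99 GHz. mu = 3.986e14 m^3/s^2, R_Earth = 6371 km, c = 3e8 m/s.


r = 7.585007e+06 m
v = sqrt(mu/r) = 7249.2096 m/s (worst-case radial velocity)
f = 18.99 GHz = 1.899e+10 Hz
fd = 2*f*v/c = 2*1.899e+10*7249.2096/3.0e+08
fd = 917749.9297 Hz

917749.9297 Hz


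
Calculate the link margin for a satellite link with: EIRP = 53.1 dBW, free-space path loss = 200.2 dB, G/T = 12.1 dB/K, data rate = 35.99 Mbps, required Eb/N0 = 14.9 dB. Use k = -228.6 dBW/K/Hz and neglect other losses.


C/N0 = EIRP - FSPL + G/T - k = 53.1 - 200.2 + 12.1 - (-228.6)
C/N0 = 93.6000 dB-Hz
R_b = 35.99 Mbps = 3.599e+07 bps -> 10*log10(R_b) = 75.5618 dB-Hz
Eb/N0 = C/N0 - 10*log10(R_b) = 93.6000 - 75.5618 = 18.0382 dB
Margin = Eb/N0 - Eb/N0_req = 18.0382 - 14.9 = 3.1382 dB (link closes)

3.1382 dB


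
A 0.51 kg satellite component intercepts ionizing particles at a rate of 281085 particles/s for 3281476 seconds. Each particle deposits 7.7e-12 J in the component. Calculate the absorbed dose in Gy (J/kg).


Total energy deposited = rate * time * E_per
  = 281085 * 3281476 * 7.7e-12 = 7.1023 J
Dose = E_total / mass = 7.1023 / 0.51
Dose = 13.9260 Gy

13.9260 Gy


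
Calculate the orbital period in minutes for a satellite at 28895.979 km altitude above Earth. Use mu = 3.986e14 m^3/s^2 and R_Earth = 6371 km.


r = 35266.9790 km = 3.5266979e+07 m
T = 2*pi*sqrt(r^3/mu) = 2*pi*sqrt(4.3863651e+22 / 3.986e14)
T = 65911.8665 s = 1098.5311 min

1098.5311 minutes


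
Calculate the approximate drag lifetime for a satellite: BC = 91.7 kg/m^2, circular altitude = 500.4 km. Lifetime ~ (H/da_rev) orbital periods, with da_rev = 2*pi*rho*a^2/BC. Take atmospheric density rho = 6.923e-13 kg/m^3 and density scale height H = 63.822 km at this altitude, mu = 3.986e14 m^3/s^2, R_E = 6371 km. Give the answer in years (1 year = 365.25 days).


a = R_E + alt = 6871.4000 km = 6.8714e+06 m
da_rev = 2*pi*rho*a^2/BC = 2*pi*6.923e-13*(6.8714e+06)^2/91.7 = 2.239728 m per revolution
N = H/da_rev = 63822.0000 m / 2.239728 m = 28495.4214 revolutions
P = 2*pi*sqrt(a^3/mu) = 5668.6425 s
lifetime = N*P = 28495.4214 * 5668.6425 = 1.6153036e+08 s = 1869.5643 days
years = 1869.5643 / 365.25 = 5.1186 years

5.1186 years


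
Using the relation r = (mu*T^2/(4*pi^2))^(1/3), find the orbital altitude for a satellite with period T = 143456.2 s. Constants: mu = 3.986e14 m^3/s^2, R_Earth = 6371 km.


T = 143456.2 s
r = (mu*T^2/(4*pi^2))^(1/3) = (3.986e14 * 143456.2^2 / (4*pi^2))^(1/3)
r = 5.9229591e+07 m = 59229.5911 km
alt = r - R_E = 59229.5911 - 6371 = 52858.5911 km

52858.5911 km


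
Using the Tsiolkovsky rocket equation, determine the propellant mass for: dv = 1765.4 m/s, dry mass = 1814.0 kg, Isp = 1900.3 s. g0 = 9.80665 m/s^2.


ve = Isp * g0 = 1900.3 * 9.80665 = 18635.576995 m/s
mass ratio = exp(dv/ve) = exp(1765.4/18635.576995) = 1.09936504
m_prop = m_dry * (mr - 1) = 1814.0 * (1.09936504 - 1)
m_prop = 180.2482 kg

180.2482 kg


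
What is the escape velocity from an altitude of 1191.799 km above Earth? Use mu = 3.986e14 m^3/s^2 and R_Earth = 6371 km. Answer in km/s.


r = 6371.0 + 1191.799 = 7562.7990 km = 7.562799e+06 m
v_esc = sqrt(2*mu/r) = sqrt(2*3.986e14 / 7.562799e+06)
v_esc = 10266.9717 m/s = 10.2670 km/s

10.2670 km/s


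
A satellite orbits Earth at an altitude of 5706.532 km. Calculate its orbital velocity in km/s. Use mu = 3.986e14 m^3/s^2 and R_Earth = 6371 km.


r = R_E + alt = 6371.0 + 5706.532 = 12077.5320 km = 1.2077532e+07 m
v = sqrt(mu/r) = sqrt(3.986e14 / 1.2077532e+07) = 5744.8613 m/s = 5.7449 km/s

5.7449 km/s


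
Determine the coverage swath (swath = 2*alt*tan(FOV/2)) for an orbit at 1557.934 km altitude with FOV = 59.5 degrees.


FOV = 59.5 deg = 1.0385 rad
swath = 2 * alt * tan(FOV/2) = 2 * 1557.934 * tan(0.5192355)
swath = 2 * 1557.934 * 0.5715471
swath = 1780.8653 km

1780.8653 km


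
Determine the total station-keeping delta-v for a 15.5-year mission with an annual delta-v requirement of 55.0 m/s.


dV = rate * years = 55.0 * 15.5
dV = 852.5000 m/s

852.5000 m/s


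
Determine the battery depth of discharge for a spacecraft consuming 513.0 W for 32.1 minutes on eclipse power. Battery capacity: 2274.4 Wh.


E_used = P * t / 60 = 513.0 * 32.1 / 60 = 274.4550 Wh
DOD = E_used / E_total * 100 = 274.4550 / 2274.4 * 100
DOD = 12.0671 %

12.0671 %


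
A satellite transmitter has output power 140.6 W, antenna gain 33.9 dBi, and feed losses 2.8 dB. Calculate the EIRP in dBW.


Pt = 140.6 W = 21.4799 dBW
EIRP = Pt_dBW + Gt - losses = 21.4799 + 33.9 - 2.8 = 52.5799 dBW

52.5799 dBW


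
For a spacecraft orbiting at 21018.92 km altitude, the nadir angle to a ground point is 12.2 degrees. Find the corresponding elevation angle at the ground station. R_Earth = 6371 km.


r = R_E + alt = 27389.9200 km
Law of sines in the satellite / Earth-center / ground-point triangle:
  sin(nadir)/R_E = sin(90 + el)/r  =>  cos(el) = (r/R_E)*sin(nadir)
cos(el) = (27389.9200 / 6371.0000) * sin(12.2 deg) = 0.9085182
el = arccos(0.9085182) = 24.6986 deg
(Earth-central angle = 90 - nadir - el = 53.1014 deg)

24.6986 degrees


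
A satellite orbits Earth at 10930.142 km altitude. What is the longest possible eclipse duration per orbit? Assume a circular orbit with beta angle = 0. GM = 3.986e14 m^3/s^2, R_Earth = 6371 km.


r = 17301.1420 km
T = 377.4610 min
Eclipse fraction = arcsin(R_E/r)/pi = arcsin(6371.0000/17301.1420)/pi
= arcsin(0.3682416)/pi = 0.1200401
Eclipse duration = 0.1200401 * 377.4610 = 45.3104 min

45.3104 minutes


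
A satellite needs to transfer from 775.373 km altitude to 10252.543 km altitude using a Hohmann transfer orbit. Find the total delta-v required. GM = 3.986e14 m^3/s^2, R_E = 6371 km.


r1 = 7146.3730 km = 7.146373e+06 m
r2 = 16623.5430 km = 1.6623543e+07 m
dv1 = sqrt(mu/r1)*(sqrt(2*r2/(r1+r2)) - 1) = 1364.2347 m/s
dv2 = sqrt(mu/r2)*(1 - sqrt(2*r1/(r1+r2))) = 1099.6480 m/s
total dv = |dv1| + |dv2| = 1364.2347 + 1099.6480 = 2463.8827 m/s = 2.4639 km/s

2.4639 km/s


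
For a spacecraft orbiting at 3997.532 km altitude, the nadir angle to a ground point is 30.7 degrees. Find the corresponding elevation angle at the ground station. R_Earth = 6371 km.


r = R_E + alt = 10368.5320 km
Law of sines in the satellite / Earth-center / ground-point triangle:
  sin(nadir)/R_E = sin(90 + el)/r  =>  cos(el) = (r/R_E)*sin(nadir)
cos(el) = (10368.5320 / 6371.0000) * sin(30.7 deg) = 0.8308869
el = arccos(0.8308869) = 33.8100 deg
(Earth-central angle = 90 - nadir - el = 25.4900 deg)

33.8100 degrees


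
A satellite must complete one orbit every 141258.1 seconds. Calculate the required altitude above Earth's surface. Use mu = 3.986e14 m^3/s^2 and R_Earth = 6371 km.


T = 141258.1 s
r = (mu*T^2/(4*pi^2))^(1/3) = (3.986e14 * 141258.1^2 / (4*pi^2))^(1/3)
r = 5.8623007e+07 m = 58623.0072 km
alt = r - R_E = 58623.0072 - 6371 = 52252.0072 km

52252.0072 km


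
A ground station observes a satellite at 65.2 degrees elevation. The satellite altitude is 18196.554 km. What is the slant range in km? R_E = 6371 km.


h = 18196.554 km, el = 65.2 deg
d = -R_E*sin(el) + sqrt((R_E*sin(el))^2 + 2*R_E*h + h^2)
d = -6371.0000*sin(1.1380) + sqrt((6371.0000*0.9077775)^2 + 2*6371.0000*18196.554 + 18196.554^2)
d = 18638.3303 km

18638.3303 km


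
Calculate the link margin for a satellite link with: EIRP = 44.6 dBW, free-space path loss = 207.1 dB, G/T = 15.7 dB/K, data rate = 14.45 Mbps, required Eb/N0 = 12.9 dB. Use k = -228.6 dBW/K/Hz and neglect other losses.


C/N0 = EIRP - FSPL + G/T - k = 44.6 - 207.1 + 15.7 - (-228.6)
C/N0 = 81.8000 dB-Hz
R_b = 14.45 Mbps = 1.445e+07 bps -> 10*log10(R_b) = 71.5987 dB-Hz
Eb/N0 = C/N0 - 10*log10(R_b) = 81.8000 - 71.5987 = 10.2013 dB
Margin = Eb/N0 - Eb/N0_req = 10.2013 - 12.9 = -2.6987 dB (negative margin: link does not close)

-2.6987 dB


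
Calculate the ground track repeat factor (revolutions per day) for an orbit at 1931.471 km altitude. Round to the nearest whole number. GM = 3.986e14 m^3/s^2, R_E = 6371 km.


r = 8.302471e+06 m
T = 2*pi*sqrt(r^3/mu) = 7528.7395 s = 125.4790 min
revs/day = 1440 / 125.4790 = 11.4760
Rounded: 11 revolutions per day

11 revolutions per day


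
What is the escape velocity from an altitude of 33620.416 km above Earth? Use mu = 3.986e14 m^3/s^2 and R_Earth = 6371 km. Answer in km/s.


r = 6371.0 + 33620.416 = 39991.4160 km = 3.9991416e+07 m
v_esc = sqrt(2*mu/r) = sqrt(2*3.986e14 / 3.9991416e+07)
v_esc = 4464.7820 m/s = 4.4648 km/s

4.4648 km/s


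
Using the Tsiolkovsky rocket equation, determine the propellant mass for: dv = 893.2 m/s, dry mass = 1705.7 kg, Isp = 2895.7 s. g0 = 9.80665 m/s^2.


ve = Isp * g0 = 2895.7 * 9.80665 = 28397.116405 m/s
mass ratio = exp(dv/ve) = exp(893.2/28397.116405) = 1.03195380
m_prop = m_dry * (mr - 1) = 1705.7 * (1.03195380 - 1)
m_prop = 54.5036 kg

54.5036 kg


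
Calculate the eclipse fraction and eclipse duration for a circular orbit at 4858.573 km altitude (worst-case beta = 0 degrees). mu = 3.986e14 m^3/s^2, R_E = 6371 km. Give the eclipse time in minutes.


r = 11229.5730 km
T = 197.3808 min
Eclipse fraction = arcsin(R_E/r)/pi = arcsin(6371.0000/11229.5730)/pi
= arcsin(0.5673413)/pi = 0.1920279
Eclipse duration = 0.1920279 * 197.3808 = 37.9026 min

37.9026 minutes


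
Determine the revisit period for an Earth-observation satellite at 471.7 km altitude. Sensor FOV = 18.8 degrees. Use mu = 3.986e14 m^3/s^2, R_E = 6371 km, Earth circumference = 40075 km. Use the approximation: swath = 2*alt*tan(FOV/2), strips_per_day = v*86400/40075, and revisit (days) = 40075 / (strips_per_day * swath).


swath = 2*471.7*tan(0.1640609) = 156.1789 km
v = sqrt(mu/r) = 7632.2906 m/s = 7.6323 km/s
strips/day = v*86400/40075 = 7.6323*86400/40075 = 16.4549
coverage/day = strips * swath = 16.4549 * 156.1789 = 2569.9067 km
revisit = 40075 / 2569.9067 = 15.5940 days

15.5940 days


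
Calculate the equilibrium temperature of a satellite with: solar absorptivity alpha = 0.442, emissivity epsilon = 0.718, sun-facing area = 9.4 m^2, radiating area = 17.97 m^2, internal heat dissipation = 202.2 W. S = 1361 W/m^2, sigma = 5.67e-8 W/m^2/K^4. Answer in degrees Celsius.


Numerator = alpha*S*A_sun + Q_int = 0.442*1361*9.4 + 202.2 = 5856.8828 W
Denominator = eps*sigma*A_rad = 0.718*5.67e-8*17.97 = 7.3156948e-07 W/K^4
T^4 = 8.0059146e+09 K^4
T = 299.1250 K = 25.9750 C

25.9750 degrees Celsius


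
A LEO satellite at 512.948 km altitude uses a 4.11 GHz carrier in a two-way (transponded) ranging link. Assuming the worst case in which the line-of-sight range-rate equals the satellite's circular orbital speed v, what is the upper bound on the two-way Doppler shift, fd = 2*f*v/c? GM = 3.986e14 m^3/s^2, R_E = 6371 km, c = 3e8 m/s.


r = 6.883948e+06 m
v = sqrt(mu/r) = 7609.3902 m/s (worst-case radial velocity)
f = 4.11 GHz = 4.11e+09 Hz
fd = 2*f*v/c = 2*4.11e+09*7609.3902/3.0e+08
fd = 208497.2924 Hz

208497.2924 Hz


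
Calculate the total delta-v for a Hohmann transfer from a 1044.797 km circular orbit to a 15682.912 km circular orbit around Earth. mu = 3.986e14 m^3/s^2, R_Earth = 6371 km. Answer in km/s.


r1 = 7415.7970 km = 7.415797e+06 m
r2 = 22053.9120 km = 2.2053912e+07 m
dv1 = sqrt(mu/r1)*(sqrt(2*r2/(r1+r2)) - 1) = 1637.8746 m/s
dv2 = sqrt(mu/r2)*(1 - sqrt(2*r1/(r1+r2))) = 1235.3366 m/s
total dv = |dv1| + |dv2| = 1637.8746 + 1235.3366 = 2873.2112 m/s = 2.8732 km/s

2.8732 km/s


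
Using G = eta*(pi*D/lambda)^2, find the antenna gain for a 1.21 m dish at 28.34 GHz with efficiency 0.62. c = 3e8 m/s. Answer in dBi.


lambda = c/f = 3e8 / 2.834e+10 = 0.01058574 m
G = eta*(pi*D/lambda)^2 = 0.62*(pi*1.21/0.01058574)^2
G = 79950.1638 (linear)
G = 10*log10(79950.1638) = 49.0282 dBi

49.0282 dBi


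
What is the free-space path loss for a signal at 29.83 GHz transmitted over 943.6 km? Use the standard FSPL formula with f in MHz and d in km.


f = 29.83 GHz = 29830.0000 MHz
d = 943.6 km
FSPL = 32.44 + 20*log10(29830.0000) + 20*log10(943.6)
FSPL = 32.44 + 89.4931 + 59.4958
FSPL = 181.4288 dB

181.4288 dB


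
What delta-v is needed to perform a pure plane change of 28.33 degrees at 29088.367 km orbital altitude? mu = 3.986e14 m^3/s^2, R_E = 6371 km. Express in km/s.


r = 35459.3670 km = 3.5459367e+07 m
V = sqrt(mu/r) = 3352.7653 m/s
di = 28.33 deg = 0.4944518 rad
dV = 2*V*sin(di/2) = 2*3352.7653*sin(0.2472259)
dV = 1640.9449 m/s = 1.6409 km/s

1.6409 km/s


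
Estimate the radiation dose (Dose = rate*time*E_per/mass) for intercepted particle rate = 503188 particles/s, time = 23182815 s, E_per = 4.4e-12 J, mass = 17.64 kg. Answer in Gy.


Total energy deposited = rate * time * E_per
  = 503188 * 23182815 * 4.4e-12 = 51.3274 J
Dose = E_total / mass = 51.3274 / 17.64
Dose = 2.9097 Gy

2.9097 Gy


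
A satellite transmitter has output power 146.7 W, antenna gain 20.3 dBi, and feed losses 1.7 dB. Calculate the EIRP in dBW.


Pt = 146.7 W = 21.6643 dBW
EIRP = Pt_dBW + Gt - losses = 21.6643 + 20.3 - 1.7 = 40.2643 dBW

40.2643 dBW


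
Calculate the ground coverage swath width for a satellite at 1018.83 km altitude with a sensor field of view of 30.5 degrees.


FOV = 30.5 deg = 0.5323254 rad
swath = 2 * alt * tan(FOV/2) = 2 * 1018.83 * tan(0.2661627)
swath = 2 * 1018.83 * 0.2726313
swath = 555.5299 km

555.5299 km


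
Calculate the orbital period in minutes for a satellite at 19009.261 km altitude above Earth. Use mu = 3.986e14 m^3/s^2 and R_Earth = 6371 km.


r = 25380.2610 km = 2.5380261e+07 m
T = 2*pi*sqrt(r^3/mu) = 2*pi*sqrt(1.6348889e+22 / 3.986e14)
T = 40239.7568 s = 670.6626 min

670.6626 minutes


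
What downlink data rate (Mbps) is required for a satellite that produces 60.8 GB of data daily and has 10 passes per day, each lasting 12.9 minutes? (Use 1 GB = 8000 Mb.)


total contact time = 10 * 12.9 * 60 = 7740.0000 s
data = 60.8 GB = 486400.0000 Mb
rate = 486400.0000 / 7740.0000 = 62.8424 Mbps

62.8424 Mbps


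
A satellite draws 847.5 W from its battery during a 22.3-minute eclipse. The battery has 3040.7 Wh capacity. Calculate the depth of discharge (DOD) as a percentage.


E_used = P * t / 60 = 847.5 * 22.3 / 60 = 314.9875 Wh
DOD = E_used / E_total * 100 = 314.9875 / 3040.7 * 100
DOD = 10.3590 %

10.3590 %


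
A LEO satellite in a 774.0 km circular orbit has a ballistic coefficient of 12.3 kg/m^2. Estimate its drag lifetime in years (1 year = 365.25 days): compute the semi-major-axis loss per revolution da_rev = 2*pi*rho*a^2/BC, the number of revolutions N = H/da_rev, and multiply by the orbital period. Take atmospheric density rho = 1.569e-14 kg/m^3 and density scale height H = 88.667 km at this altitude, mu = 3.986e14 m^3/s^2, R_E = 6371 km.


a = R_E + alt = 7145.0000 km = 7.145e+06 m
da_rev = 2*pi*rho*a^2/BC = 2*pi*1.569e-14*(7.145e+06)^2/12.3 = 0.409168476 m per revolution
N = H/da_rev = 88667.0000 m / 0.409168476 m = 216700.4673 revolutions
P = 2*pi*sqrt(a^3/mu) = 6010.5549 s
lifetime = N*P = 216700.4673 * 6010.5549 = 1.3024901e+09 s = 15075.1165 days
years = 15075.1165 / 365.25 = 41.2734 years

41.2734 years


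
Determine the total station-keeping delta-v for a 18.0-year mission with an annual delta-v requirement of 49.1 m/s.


dV = rate * years = 49.1 * 18.0
dV = 883.8000 m/s

883.8000 m/s


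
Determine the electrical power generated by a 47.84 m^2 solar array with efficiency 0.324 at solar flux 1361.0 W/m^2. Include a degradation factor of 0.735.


P = area * eta * S * degradation
P = 47.84 * 0.324 * 1361.0 * 0.735
P = 15505.3526 W

15505.3526 W


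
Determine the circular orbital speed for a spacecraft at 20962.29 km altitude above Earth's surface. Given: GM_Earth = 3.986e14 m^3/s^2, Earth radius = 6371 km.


r = R_E + alt = 6371.0 + 20962.29 = 27333.2900 km = 2.733329e+07 m
v = sqrt(mu/r) = sqrt(3.986e14 / 2.733329e+07) = 3818.7629 m/s = 3.8188 km/s

3.8188 km/s


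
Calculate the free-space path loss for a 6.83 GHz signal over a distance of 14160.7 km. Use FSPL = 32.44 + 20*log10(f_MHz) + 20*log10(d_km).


f = 6.83 GHz = 6830.0000 MHz
d = 14160.7 km
FSPL = 32.44 + 20*log10(6830.0000) + 20*log10(14160.7)
FSPL = 32.44 + 76.6884 + 83.0217
FSPL = 192.1501 dB

192.1501 dB


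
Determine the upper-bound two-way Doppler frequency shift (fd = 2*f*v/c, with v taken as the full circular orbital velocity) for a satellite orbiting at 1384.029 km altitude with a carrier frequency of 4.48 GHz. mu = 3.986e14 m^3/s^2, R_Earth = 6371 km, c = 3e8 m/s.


r = 7.755029e+06 m
v = sqrt(mu/r) = 7169.3030 m/s (worst-case radial velocity)
f = 4.48 GHz = 4.48e+09 Hz
fd = 2*f*v/c = 2*4.48e+09*7169.3030/3.0e+08
fd = 214123.1822 Hz

214123.1822 Hz


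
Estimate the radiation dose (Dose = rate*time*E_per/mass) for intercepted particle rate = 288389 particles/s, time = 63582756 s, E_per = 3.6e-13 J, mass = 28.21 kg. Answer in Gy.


Total energy deposited = rate * time * E_per
  = 288389 * 63582756 * 3.6e-13 = 6.6012 J
Dose = E_total / mass = 6.6012 / 28.21
Dose = 0.2340009 Gy

0.2340 Gy


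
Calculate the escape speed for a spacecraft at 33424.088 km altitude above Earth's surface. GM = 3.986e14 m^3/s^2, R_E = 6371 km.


r = 6371.0 + 33424.088 = 39795.0880 km = 3.9795088e+07 m
v_esc = sqrt(2*mu/r) = sqrt(2*3.986e14 / 3.9795088e+07)
v_esc = 4475.7818 m/s = 4.4758 km/s

4.4758 km/s


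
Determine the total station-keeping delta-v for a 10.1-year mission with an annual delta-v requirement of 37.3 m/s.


dV = rate * years = 37.3 * 10.1
dV = 376.7300 m/s

376.7300 m/s


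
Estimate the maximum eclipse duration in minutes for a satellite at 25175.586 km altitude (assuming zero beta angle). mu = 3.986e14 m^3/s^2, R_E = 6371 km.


r = 31546.5860 km
T = 929.3697 min
Eclipse fraction = arcsin(R_E/r)/pi = arcsin(6371.0000/31546.5860)/pi
= arcsin(0.2019553)/pi = 0.06472957
Eclipse duration = 0.06472957 * 929.3697 = 60.1577 min

60.1577 minutes


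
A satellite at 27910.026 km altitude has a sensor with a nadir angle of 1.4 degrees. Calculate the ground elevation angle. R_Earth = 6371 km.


r = R_E + alt = 34281.0260 km
Law of sines in the satellite / Earth-center / ground-point triangle:
  sin(nadir)/R_E = sin(90 + el)/r  =>  cos(el) = (r/R_E)*sin(nadir)
cos(el) = (34281.0260 / 6371.0000) * sin(1.4 deg) = 0.1314645
el = arccos(0.1314645) = 82.4458 deg
(Earth-central angle = 90 - nadir - el = 6.1542 deg)

82.4458 degrees


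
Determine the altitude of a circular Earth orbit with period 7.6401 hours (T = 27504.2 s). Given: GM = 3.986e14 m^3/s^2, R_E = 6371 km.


T = 27504.2 s
r = (mu*T^2/(4*pi^2))^(1/3) = (3.986e14 * 27504.2^2 / (4*pi^2))^(1/3)
r = 1.9693604e+07 m = 19693.6038 km
alt = r - R_E = 19693.6038 - 6371 = 13322.6038 km

13322.6038 km


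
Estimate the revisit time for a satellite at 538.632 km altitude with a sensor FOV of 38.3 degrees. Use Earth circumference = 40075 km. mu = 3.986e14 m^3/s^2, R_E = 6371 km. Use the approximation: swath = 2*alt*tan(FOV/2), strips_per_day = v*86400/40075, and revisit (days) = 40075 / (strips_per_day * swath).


swath = 2*538.632*tan(0.3342306) = 374.0892 km
v = sqrt(mu/r) = 7595.2345 m/s = 7.5952 km/s
strips/day = v*86400/40075 = 7.5952*86400/40075 = 16.3750
coverage/day = strips * swath = 16.3750 * 374.0892 = 6125.7126 km
revisit = 40075 / 6125.7126 = 6.5421 days

6.5421 days


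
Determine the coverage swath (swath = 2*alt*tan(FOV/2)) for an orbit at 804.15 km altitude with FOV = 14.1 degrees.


FOV = 14.1 deg = 0.2460914 rad
swath = 2 * alt * tan(FOV/2) = 2 * 804.15 * tan(0.1230457)
swath = 2 * 804.15 * 0.1236705
swath = 198.8992 km

198.8992 km
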